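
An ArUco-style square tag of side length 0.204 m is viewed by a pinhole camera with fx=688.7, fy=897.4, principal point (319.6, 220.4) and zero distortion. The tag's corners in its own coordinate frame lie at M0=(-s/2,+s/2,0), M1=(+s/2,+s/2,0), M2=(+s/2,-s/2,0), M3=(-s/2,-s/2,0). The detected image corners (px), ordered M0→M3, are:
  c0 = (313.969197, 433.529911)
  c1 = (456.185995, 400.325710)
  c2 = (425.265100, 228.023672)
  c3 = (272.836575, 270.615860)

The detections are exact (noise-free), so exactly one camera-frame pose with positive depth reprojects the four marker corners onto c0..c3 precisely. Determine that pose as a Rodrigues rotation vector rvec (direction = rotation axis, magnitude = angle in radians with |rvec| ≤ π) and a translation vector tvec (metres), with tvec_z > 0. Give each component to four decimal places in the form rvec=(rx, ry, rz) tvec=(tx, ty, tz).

Intrinsics K: fx=688.7, fy=897.4, cx=319.6, cy=220.4
Marker side s = 0.204 m; corners in marker frame (Z=0):
  M0 = (-0.1020, +0.1020, 0)
  M1 = (+0.1020, +0.1020, 0)
  M2 = (+0.1020, -0.1020, 0)
  M3 = (-0.1020, -0.1020, 0)
Detected image corners:
  c0 = (313.969197, 433.529911) px
  c1 = (456.185995, 400.325710) px
  c2 = (425.265100, 228.023672) px
  c3 = (272.836575, 270.615860) px
Planar DLT: solve 8×8 A·h = b for H (H[2,2]=1):
  H  [+652.40612 +318.62120 +366.36486]
  H  [-247.29017 +949.62184 +336.78209]
  H  [-0.18738 +0.38560 +1.00000]
B = K⁻¹H; ‖b₁‖=1.075865, ‖b₂‖=1.075865; λ = 2/(‖b₁‖+‖b₂‖) = 0.929485, sign → tz>0 ⇒ λ=+0.929485
r₁ = λ·B[:,0] = (+0.96132,-0.21336,-0.17416); r₂ = λ·B[:,1] = (+0.26369,+0.89555,+0.35841)
r₃ = r₁×r₂ = (+0.07950,-0.39048,+0.91717); SVD([r₁ r₂ r₃]) → R = UVᵀ:
  R  [+0.96132 +0.26369 +0.07950]
  R  [-0.21336 +0.89555 -0.39048]
  R  [-0.17416 +0.35841 +0.91717]
t = (+0.06311, +0.12054, +0.92948) m
tr R = 2.774047; θ = arccos((tr R − 1)/2) = 0.479938 rad = 27.498°
axis k = ((R−Rᵀ)₃₂, (R−Rᵀ)₁₃, (R−Rᵀ)₂₁) / (2 sinθ) = (+0.810969, +0.274695, -0.516596)
rvec = θ·k = (+0.389215, +0.131837, -0.247934)

rvec=(0.3892, 0.1318, -0.2479) tvec=(0.0631, 0.1205, 0.9295)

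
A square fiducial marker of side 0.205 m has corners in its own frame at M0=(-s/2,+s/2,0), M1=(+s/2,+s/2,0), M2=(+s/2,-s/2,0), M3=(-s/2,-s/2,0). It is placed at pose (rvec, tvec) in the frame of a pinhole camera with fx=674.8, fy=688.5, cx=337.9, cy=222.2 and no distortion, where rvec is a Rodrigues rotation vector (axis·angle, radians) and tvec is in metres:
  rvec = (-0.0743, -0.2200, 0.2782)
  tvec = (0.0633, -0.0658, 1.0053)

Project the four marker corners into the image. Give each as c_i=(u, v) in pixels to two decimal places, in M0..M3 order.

Intrinsics K: fx=674.8, fy=688.5, cx=337.9, cy=222.2
Marker side s = 0.205 m; corners in marker frame (Z=0):
  M0 = (-0.1025, +0.1025, 0)
  M1 = (+0.1025, +0.1025, 0)
  M2 = (+0.1025, -0.1025, 0)
  M3 = (-0.1025, -0.1025, 0)
rvec = (-0.0743, -0.2200, 0.2782), |rvec| = θ = 0.36238 rad = 20.763°
Rodrigues: sinθ=0.35450, 1−cosθ=0.06494; R = I + sinθ·[k]× + (1−cosθ)·[k]×²:
    [+0.93779 -0.26407 -0.22544]
    [+0.28024 +0.95899 +0.04242]
    [+0.20499 -0.10295 +0.97333]
t = (0.0633, -0.0658, 1.0053) m
M0: Pc = R·M0+t = (-0.05989, +0.00377, +0.97374); u = 674.8·(-0.05989)/0.97374 + 337.9 = 296.3961, v = 688.5·(+0.00377)/0.97374 + 222.2 = 224.8676
M1: Pc = R·M1+t = (+0.13236, +0.06122, +1.01576); u = 674.8·(+0.13236)/1.01576 + 337.9 = 425.8284, v = 688.5·(+0.06122)/1.01576 + 222.2 = 263.6967
M2: Pc = R·M2+t = (+0.18649, -0.13537, +1.03686); u = 674.8·(+0.18649)/1.03686 + 337.9 = 459.2693, v = 688.5·(-0.13537)/1.03686 + 222.2 = 132.3096
M3: Pc = R·M3+t = (-0.00576, -0.19282, +0.99484); u = 674.8·(-0.00576)/0.99484 + 337.9 = 333.9955, v = 688.5·(-0.19282)/0.99484 + 222.2 = 88.7543

c0=(296.40, 224.87) c1=(425.83, 263.70) c2=(459.27, 132.31) c3=(334.00, 88.75)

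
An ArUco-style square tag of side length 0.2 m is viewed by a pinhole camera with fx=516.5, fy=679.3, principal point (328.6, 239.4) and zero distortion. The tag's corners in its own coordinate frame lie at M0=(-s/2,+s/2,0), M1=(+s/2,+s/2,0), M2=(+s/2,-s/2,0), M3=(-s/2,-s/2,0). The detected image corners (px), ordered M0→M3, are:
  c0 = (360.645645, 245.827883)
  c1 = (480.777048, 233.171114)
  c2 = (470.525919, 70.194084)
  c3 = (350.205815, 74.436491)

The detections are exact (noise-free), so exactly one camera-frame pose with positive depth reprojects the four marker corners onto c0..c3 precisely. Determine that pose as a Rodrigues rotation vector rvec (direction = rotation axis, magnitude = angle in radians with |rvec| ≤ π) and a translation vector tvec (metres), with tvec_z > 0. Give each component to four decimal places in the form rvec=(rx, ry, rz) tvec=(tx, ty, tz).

Intrinsics K: fx=516.5, fy=679.3, cx=328.6, cy=239.4
Marker side s = 0.2 m; corners in marker frame (Z=0):
  M0 = (-0.1000, +0.1000, 0)
  M1 = (+0.1000, +0.1000, 0)
  M2 = (+0.1000, -0.1000, 0)
  M3 = (-0.1000, -0.1000, 0)
Detected image corners:
  c0 = (360.645645, 245.827883) px
  c1 = (480.777048, 233.171114) px
  c2 = (470.525919, 70.194084) px
  c3 = (350.205815, 74.436491) px
Planar DLT: solve 8×8 A·h = b for H (H[2,2]=1):
  H  [+705.41076 +46.00316 +417.04006]
  H  [-3.09334 +833.24989 +155.68646]
  H  [+0.25095 -0.01375 +1.00000]
B = K⁻¹H; ‖b₁‖=1.235430, ‖b₂‖=1.235430; λ = 2/(‖b₁‖+‖b₂‖) = 0.809435, sign → tz>0 ⇒ λ=+0.809435
r₁ = λ·B[:,0] = (+0.97625,-0.07527,+0.20313); r₂ = λ·B[:,1] = (+0.07917,+0.99680,-0.01113)
r₃ = r₁×r₂ = (-0.20164,+0.02695,+0.97909); SVD([r₁ r₂ r₃]) → R = UVᵀ:
  R  [+0.97625 +0.07917 -0.20164]
  R  [-0.07527 +0.99680 +0.02695]
  R  [+0.20313 -0.01113 +0.97909]
t = (+0.13860, -0.09975, +0.80943) m
tr R = 2.952141; θ = arccos((tr R − 1)/2) = 0.219206 rad = 12.560°
axis k = ((R−Rᵀ)₃₂, (R−Rᵀ)₁₃, (R−Rᵀ)₂₁) / (2 sinθ) = (-0.087542, -0.930711, -0.355125)
rvec = θ·k = (-0.019190, -0.204017, -0.077845)

rvec=(-0.0192, -0.2040, -0.0778) tvec=(0.1386, -0.0998, 0.8094)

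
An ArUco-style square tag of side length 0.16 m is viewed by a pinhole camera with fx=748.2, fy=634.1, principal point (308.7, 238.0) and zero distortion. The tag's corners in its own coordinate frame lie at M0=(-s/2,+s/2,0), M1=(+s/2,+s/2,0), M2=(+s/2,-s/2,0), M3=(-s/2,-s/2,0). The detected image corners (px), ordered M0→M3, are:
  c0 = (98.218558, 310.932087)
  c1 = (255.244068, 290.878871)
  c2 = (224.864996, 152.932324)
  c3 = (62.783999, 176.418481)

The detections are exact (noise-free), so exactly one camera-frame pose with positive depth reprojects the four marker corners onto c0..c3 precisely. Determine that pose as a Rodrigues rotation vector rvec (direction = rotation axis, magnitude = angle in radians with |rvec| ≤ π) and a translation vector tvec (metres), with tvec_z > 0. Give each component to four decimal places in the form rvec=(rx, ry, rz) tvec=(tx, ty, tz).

rvec=(0.1697, 0.0754, -0.1627) tvec=(-0.1444, -0.0044, 0.7253)

Intrinsics K: fx=748.2, fy=634.1, cx=308.7, cy=238.0
Marker side s = 0.16 m; corners in marker frame (Z=0):
  M0 = (-0.0800, +0.0800, 0)
  M1 = (+0.0800, +0.0800, 0)
  M2 = (+0.0800, -0.0800, 0)
  M3 = (-0.0800, -0.0800, 0)
Detected image corners:
  c0 = (98.218558, 310.932087) px
  c1 = (255.244068, 290.878871) px
  c2 = (224.864996, 152.932324) px
  c3 = (62.783999, 176.418481) px
Planar DLT: solve 8×8 A·h = b for H (H[2,2]=1):
  H  [+977.39815 +241.58933 +159.79407]
  H  [-164.23129 +903.28312 +234.11258]
  H  [-0.12184 +0.22316 +1.00000]
B = K⁻¹H; ‖b₁‖=1.378657, ‖b₂‖=1.378657; λ = 2/(‖b₁‖+‖b₂‖) = 0.725344, sign → tz>0 ⇒ λ=+0.725344
r₁ = λ·B[:,0] = (+0.98400,-0.15469,-0.08837); r₂ = λ·B[:,1] = (+0.16742,+0.97251,+0.16187)
r₃ = r₁×r₂ = (+0.06090,-0.17407,+0.98285); SVD([r₁ r₂ r₃]) → R = UVᵀ:
  R  [+0.98400 +0.16742 +0.06090]
  R  [-0.15469 +0.97251 -0.17407]
  R  [-0.08837 +0.16187 +0.98285]
t = (-0.14436, -0.00445, +0.72534) m
tr R = 2.939355; θ = arccos((tr R − 1)/2) = 0.246888 rad = 14.146°
axis k = ((R−Rᵀ)₃₂, (R−Rᵀ)₁₃, (R−Rᵀ)₂₁) / (2 sinθ) = (+0.687316, +0.305409, -0.659031)
rvec = θ·k = (+0.169690, +0.075402, -0.162707)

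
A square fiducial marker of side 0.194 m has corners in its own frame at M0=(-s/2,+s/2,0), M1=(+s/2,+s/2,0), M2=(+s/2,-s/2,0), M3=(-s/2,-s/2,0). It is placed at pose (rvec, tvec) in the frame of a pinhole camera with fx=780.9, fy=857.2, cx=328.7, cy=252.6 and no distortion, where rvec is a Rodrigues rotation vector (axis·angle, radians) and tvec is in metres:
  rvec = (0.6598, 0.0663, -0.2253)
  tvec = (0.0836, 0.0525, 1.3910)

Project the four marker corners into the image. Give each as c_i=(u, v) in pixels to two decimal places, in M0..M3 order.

c0=(334.74, 337.58) c1=(437.53, 317.53) c2=(420.92, 226.66) c3=(309.56, 250.18)

Intrinsics K: fx=780.9, fy=857.2, cx=328.7, cy=252.6
Marker side s = 0.194 m; corners in marker frame (Z=0):
  M0 = (-0.0970, +0.0970, 0)
  M1 = (+0.0970, +0.0970, 0)
  M2 = (+0.0970, -0.0970, 0)
  M3 = (-0.0970, -0.0970, 0)
rvec = (0.6598, 0.0663, -0.2253), |rvec| = θ = 0.70035 rad = 40.127°
Rodrigues: sinθ=0.64449, 1−cosθ=0.23538; R = I + sinθ·[k]× + (1−cosθ)·[k]×²:
    [+0.97353 +0.22832 -0.01033]
    [-0.18634 +0.76673 -0.61434]
    [-0.13235 +0.60000 +0.78898]
t = (0.0836, 0.0525, 1.3910) m
M0: Pc = R·M0+t = (+0.01131, +0.14495, +1.46204); u = 780.9·(+0.01131)/1.46204 + 328.7 = 334.7434, v = 857.2·(+0.14495)/1.46204 + 252.6 = 337.5831
M1: Pc = R·M1+t = (+0.20018, +0.10880, +1.43636); u = 780.9·(+0.20018)/1.43636 + 328.7 = 437.5307, v = 857.2·(+0.10880)/1.43636 + 252.6 = 317.5289
M2: Pc = R·M2+t = (+0.15589, -0.03995, +1.31996); u = 780.9·(+0.15589)/1.31996 + 328.7 = 420.9230, v = 857.2·(-0.03995)/1.31996 + 252.6 = 226.6580
M3: Pc = R·M3+t = (-0.03298, -0.00380, +1.34564); u = 780.9·(-0.03298)/1.34564 + 328.7 = 309.5612, v = 857.2·(-0.00380)/1.34564 + 252.6 = 250.1807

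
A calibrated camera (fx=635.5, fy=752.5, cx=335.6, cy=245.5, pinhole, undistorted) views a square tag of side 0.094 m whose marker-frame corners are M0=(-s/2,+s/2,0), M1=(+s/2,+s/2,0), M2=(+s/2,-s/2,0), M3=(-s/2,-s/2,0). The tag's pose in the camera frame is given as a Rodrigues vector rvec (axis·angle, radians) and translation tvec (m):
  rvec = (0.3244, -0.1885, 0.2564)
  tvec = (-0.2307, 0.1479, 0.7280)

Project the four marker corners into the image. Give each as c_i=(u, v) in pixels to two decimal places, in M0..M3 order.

Intrinsics K: fx=635.5, fy=752.5, cx=335.6, cy=245.5
Marker side s = 0.094 m; corners in marker frame (Z=0):
  M0 = (-0.0470, +0.0470, 0)
  M1 = (+0.0470, +0.0470, 0)
  M2 = (+0.0470, -0.0470, 0)
  M3 = (-0.0470, -0.0470, 0)
rvec = (0.3244, -0.1885, 0.2564), |rvec| = θ = 0.45443 rad = 26.037°
Rodrigues: sinθ=0.43895, 1−cosθ=0.10149; R = I + sinθ·[k]× + (1−cosθ)·[k]×²:
    [+0.95023 -0.27772 -0.14120]
    [+0.21761 +0.91597 -0.33710]
    [+0.22296 +0.28960 +0.93082]
t = (-0.2307, 0.1479, 0.7280) m
M0: Pc = R·M0+t = (-0.28841, +0.18072, +0.73113); u = 635.5·(-0.28841)/0.73113 + 335.6 = 84.9110, v = 752.5·(+0.18072)/0.73113 + 245.5 = 431.5046
M1: Pc = R·M1+t = (-0.19909, +0.20118, +0.75209); u = 635.5·(-0.19909)/0.75209 + 335.6 = 167.3715, v = 752.5·(+0.20118)/0.75209 + 245.5 = 446.7882
M2: Pc = R·M2+t = (-0.17299, +0.11508, +0.72487); u = 635.5·(-0.17299)/0.72487 + 335.6 = 183.9408, v = 752.5·(+0.11508)/0.72487 + 245.5 = 364.9639
M3: Pc = R·M3+t = (-0.26231, +0.09462, +0.70391); u = 635.5·(-0.26231)/0.70391 + 335.6 = 98.7846, v = 752.5·(+0.09462)/0.70391 + 245.5 = 346.6530

c0=(84.91, 431.50) c1=(167.37, 446.79) c2=(183.94, 364.96) c3=(98.78, 346.65)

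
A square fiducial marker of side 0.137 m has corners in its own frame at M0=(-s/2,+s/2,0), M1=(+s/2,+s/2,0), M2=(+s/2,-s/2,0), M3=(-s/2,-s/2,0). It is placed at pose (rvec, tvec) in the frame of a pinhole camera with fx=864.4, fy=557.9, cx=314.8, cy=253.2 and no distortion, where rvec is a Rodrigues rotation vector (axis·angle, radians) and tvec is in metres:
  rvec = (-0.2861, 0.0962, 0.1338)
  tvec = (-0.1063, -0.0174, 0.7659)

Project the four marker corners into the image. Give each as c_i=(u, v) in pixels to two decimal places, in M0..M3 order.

Intrinsics K: fx=864.4, fy=557.9, cx=314.8, cy=253.2
Marker side s = 0.137 m; corners in marker frame (Z=0):
  M0 = (-0.0685, +0.0685, 0)
  M1 = (+0.0685, +0.0685, 0)
  M2 = (+0.0685, -0.0685, 0)
  M3 = (-0.0685, -0.0685, 0)
rvec = (-0.2861, 0.0962, 0.1338), |rvec| = θ = 0.33017 rad = 18.917°
Rodrigues: sinθ=0.32420, 1−cosθ=0.05401; R = I + sinθ·[k]× + (1−cosθ)·[k]×²:
    [+0.98654 -0.14502 +0.07549]
    [+0.11775 +0.95057 +0.28731]
    [-0.11343 -0.27455 +0.95486]
t = (-0.1063, -0.0174, 0.7659) m
M0: Pc = R·M0+t = (-0.18381, +0.03965, +0.75486); u = 864.4·(-0.18381)/0.75486 + 314.8 = 104.3152, v = 557.9·(+0.03965)/0.75486 + 253.2 = 282.5034
M1: Pc = R·M1+t = (-0.04866, +0.05578, +0.73932); u = 864.4·(-0.04866)/0.73932 + 314.8 = 257.9131, v = 557.9·(+0.05578)/0.73932 + 253.2 = 295.2920
M2: Pc = R·M2+t = (-0.02879, -0.07445, +0.77694); u = 864.4·(-0.02879)/0.77694 + 314.8 = 282.7713, v = 557.9·(-0.07445)/0.77694 + 253.2 = 199.7401
M3: Pc = R·M3+t = (-0.16394, -0.09058, +0.79248); u = 864.4·(-0.16394)/0.79248 + 314.8 = 135.9763, v = 557.9·(-0.09058)/0.79248 + 253.2 = 189.4322

c0=(104.32, 282.50) c1=(257.91, 295.29) c2=(282.77, 199.74) c3=(135.98, 189.43)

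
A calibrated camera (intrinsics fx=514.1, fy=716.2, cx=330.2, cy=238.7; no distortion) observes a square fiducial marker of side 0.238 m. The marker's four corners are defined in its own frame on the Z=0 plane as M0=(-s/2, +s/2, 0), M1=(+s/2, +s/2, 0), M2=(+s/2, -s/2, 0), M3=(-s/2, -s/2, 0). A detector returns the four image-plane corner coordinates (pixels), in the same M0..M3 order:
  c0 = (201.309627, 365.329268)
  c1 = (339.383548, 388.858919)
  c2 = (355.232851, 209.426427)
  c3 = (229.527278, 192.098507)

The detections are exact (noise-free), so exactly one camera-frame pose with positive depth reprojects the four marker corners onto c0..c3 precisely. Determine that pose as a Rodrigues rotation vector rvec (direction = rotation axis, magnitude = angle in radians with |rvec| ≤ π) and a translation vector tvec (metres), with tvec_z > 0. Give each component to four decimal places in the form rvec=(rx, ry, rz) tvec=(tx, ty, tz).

rvec=(-0.3902, 0.0706, 0.1191) tvec=(-0.0872, 0.0584, 0.9130)

Intrinsics K: fx=514.1, fy=716.2, cx=330.2, cy=238.7
Marker side s = 0.238 m; corners in marker frame (Z=0):
  M0 = (-0.1190, +0.1190, 0)
  M1 = (+0.1190, +0.1190, 0)
  M2 = (+0.1190, -0.1190, 0)
  M3 = (-0.1190, -0.1190, 0)
Detected image corners:
  c0 = (201.309627, 365.329268) px
  c1 = (339.383548, 388.858919) px
  c2 = (355.232851, 209.426427) px
  c3 = (229.527278, 192.098507) px
Planar DLT: solve 8×8 A·h = b for H (H[2,2]=1):
  H  [+524.69925 -208.46088 +281.11561]
  H  [+56.25122 +622.05300 +284.49689]
  H  [-0.10019 -0.41076 +1.00000]
B = K⁻¹H; ‖b₁‖=1.095317, ‖b₂‖=1.095317; λ = 2/(‖b₁‖+‖b₂‖) = 0.912978, sign → tz>0 ⇒ λ=+0.912978
r₁ = λ·B[:,0] = (+0.99055,+0.10219,-0.09147); r₂ = λ·B[:,1] = (-0.12933,+0.91795,-0.37502)
r₃ = r₁×r₂ = (+0.04564,+0.38330,+0.92249); SVD([r₁ r₂ r₃]) → R = UVᵀ:
  R  [+0.99055 -0.12933 +0.04564]
  R  [+0.10219 +0.91795 +0.38330]
  R  [-0.09147 -0.37502 +0.92249]
t = (-0.08717, +0.05838, +0.91298) m
tr R = 2.830997; θ = arccos((tr R − 1)/2) = 0.414052 rad = 23.723°
axis k = ((R−Rᵀ)₃₂, (R−Rᵀ)₁₃, (R−Rᵀ)₂₁) / (2 sinθ) = (-0.942429, +0.170399, +0.287735)
rvec = θ·k = (-0.390214, +0.070554, +0.119137)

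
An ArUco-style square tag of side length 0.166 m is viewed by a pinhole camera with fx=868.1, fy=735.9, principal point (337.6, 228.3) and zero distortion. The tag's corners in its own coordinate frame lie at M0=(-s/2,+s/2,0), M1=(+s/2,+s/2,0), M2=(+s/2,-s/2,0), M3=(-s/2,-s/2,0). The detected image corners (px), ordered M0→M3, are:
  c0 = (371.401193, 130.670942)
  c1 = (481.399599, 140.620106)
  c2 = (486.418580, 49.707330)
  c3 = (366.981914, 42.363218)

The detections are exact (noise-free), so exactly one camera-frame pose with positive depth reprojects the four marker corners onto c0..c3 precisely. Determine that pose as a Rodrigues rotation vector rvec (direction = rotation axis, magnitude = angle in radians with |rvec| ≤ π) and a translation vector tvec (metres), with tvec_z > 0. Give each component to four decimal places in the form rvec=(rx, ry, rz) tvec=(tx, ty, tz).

rvec=(0.6616, 0.3160, 0.0430) tvec=(0.1248, -0.2273, 1.2326)

Intrinsics K: fx=868.1, fy=735.9, cx=337.6, cy=228.3
Marker side s = 0.166 m; corners in marker frame (Z=0):
  M0 = (-0.0830, +0.0830, 0)
  M1 = (+0.0830, +0.0830, 0)
  M2 = (+0.0830, -0.0830, 0)
  M3 = (-0.0830, -0.0830, 0)
Detected image corners:
  c0 = (371.401193, 130.670942) px
  c1 = (481.399599, 140.620106) px
  c2 = (486.418580, 49.707330) px
  c3 = (366.981914, 42.363218) px
Planar DLT: solve 8×8 A·h = b for H (H[2,2]=1):
  H  [+594.82610 +209.88050 +425.48301]
  H  [+32.16285 +584.64556 +92.60140]
  H  [-0.22289 +0.49504 +1.00000]
B = K⁻¹H; ‖b₁‖=0.811312, ‖b₂‖=0.811312; λ = 2/(‖b₁‖+‖b₂‖) = 1.232572, sign → tz>0 ⇒ λ=+1.232572
r₁ = λ·B[:,0] = (+0.95141,+0.13910,-0.27473); r₂ = λ·B[:,1] = (+0.06070,+0.78994,+0.61018)
r₃ = r₁×r₂ = (+0.30190,-0.59720,+0.74311); SVD([r₁ r₂ r₃]) → R = UVᵀ:
  R  [+0.95141 +0.06070 +0.30190]
  R  [+0.13910 +0.78994 -0.59720]
  R  [-0.27473 +0.61018 +0.74311]
t = (+0.12478, -0.22728, +1.23257) m
tr R = 2.484449; θ = arccos((tr R − 1)/2) = 0.734413 rad = 42.079°
axis k = ((R−Rᵀ)₃₂, (R−Rᵀ)₁₃, (R−Rᵀ)₂₁) / (2 sinθ) = (+0.900826, +0.430223, +0.058492)
rvec = θ·k = (+0.661578, +0.315961, +0.042957)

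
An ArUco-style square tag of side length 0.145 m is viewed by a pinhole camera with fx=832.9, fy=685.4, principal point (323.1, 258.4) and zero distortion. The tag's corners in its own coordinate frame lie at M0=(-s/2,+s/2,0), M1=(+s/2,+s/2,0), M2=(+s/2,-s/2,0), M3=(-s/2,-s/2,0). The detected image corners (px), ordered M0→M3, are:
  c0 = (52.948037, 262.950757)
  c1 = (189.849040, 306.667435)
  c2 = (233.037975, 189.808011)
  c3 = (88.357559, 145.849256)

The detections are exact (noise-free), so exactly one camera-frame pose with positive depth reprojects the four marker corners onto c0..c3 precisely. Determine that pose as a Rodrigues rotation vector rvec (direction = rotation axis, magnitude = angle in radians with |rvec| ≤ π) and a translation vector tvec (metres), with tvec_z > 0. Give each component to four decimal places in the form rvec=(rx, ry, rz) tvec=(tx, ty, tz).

Intrinsics K: fx=832.9, fy=685.4, cx=323.1, cy=258.4
Marker side s = 0.145 m; corners in marker frame (Z=0):
  M0 = (-0.0725, +0.0725, 0)
  M1 = (+0.0725, +0.0725, 0)
  M2 = (+0.0725, -0.0725, 0)
  M3 = (-0.0725, -0.0725, 0)
Detected image corners:
  c0 = (52.948037, 262.950757) px
  c1 = (189.849040, 306.667435) px
  c2 = (233.037975, 189.808011) px
  c3 = (88.357559, 145.849256) px
Planar DLT: solve 8×8 A·h = b for H (H[2,2]=1):
  H  [+953.88003 -221.63487 +139.95769]
  H  [+275.97342 +885.66137 +227.61217]
  H  [-0.11636 +0.34859 +1.00000]
B = K⁻¹H; ‖b₁‖=1.276693, ‖b₂‖=1.276693; λ = 2/(‖b₁‖+‖b₂‖) = 0.783274, sign → tz>0 ⇒ λ=+0.783274
r₁ = λ·B[:,0] = (+0.93240,+0.34974,-0.09114); r₂ = λ·B[:,1] = (-0.31435,+0.90919,+0.27304)
r₃ = r₁×r₂ = (+0.17836,-0.22593,+0.95768); SVD([r₁ r₂ r₃]) → R = UVᵀ:
  R  [+0.93240 -0.31435 +0.17836]
  R  [+0.34974 +0.90919 -0.22593]
  R  [-0.09114 +0.27304 +0.95768]
t = (-0.17223, -0.03518, +0.78327) m
tr R = 2.799271; θ = arccos((tr R − 1)/2) = 0.451863 rad = 25.890°
axis k = ((R−Rᵀ)₃₂, (R−Rᵀ)₁₃, (R−Rᵀ)₂₁) / (2 sinθ) = (+0.571378, +0.308608, +0.760453)
rvec = θ·k = (+0.258185, +0.139448, +0.343620)

rvec=(0.2582, 0.1394, 0.3436) tvec=(-0.1722, -0.0352, 0.7833)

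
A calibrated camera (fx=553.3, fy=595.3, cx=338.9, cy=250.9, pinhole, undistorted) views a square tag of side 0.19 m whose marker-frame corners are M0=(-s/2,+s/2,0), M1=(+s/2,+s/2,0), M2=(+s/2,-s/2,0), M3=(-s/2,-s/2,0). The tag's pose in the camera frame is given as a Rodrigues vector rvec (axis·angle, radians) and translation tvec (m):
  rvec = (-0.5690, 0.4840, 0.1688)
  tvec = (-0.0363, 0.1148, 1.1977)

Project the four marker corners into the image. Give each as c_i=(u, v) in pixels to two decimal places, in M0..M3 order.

Intrinsics K: fx=553.3, fy=595.3, cx=338.9, cy=250.9
Marker side s = 0.19 m; corners in marker frame (Z=0):
  M0 = (-0.0950, +0.0950, 0)
  M1 = (+0.0950, +0.0950, 0)
  M2 = (+0.0950, -0.0950, 0)
  M3 = (-0.0950, -0.0950, 0)
rvec = (-0.5690, 0.4840, 0.1688), |rvec| = θ = 0.76584 rad = 43.879°
Rodrigues: sinθ=0.69314, 1−cosθ=0.27920; R = I + sinθ·[k]× + (1−cosθ)·[k]×²:
    [+0.87492 -0.28387 +0.39233]
    [+0.02168 +0.83231 +0.55388]
    [-0.48378 -0.47610 +0.73436]
t = (-0.0363, 0.1148, 1.1977) m
M0: Pc = R·M0+t = (-0.14639, +0.19181, +1.19843); u = 553.3·(-0.14639)/1.19843 + 338.9 = 271.3156, v = 595.3·(+0.19181)/1.19843 + 250.9 = 346.1786
M1: Pc = R·M1+t = (+0.01985, +0.19593, +1.10651); u = 553.3·(+0.01985)/1.10651 + 338.9 = 348.8255, v = 595.3·(+0.19593)/1.10651 + 250.9 = 356.3094
M2: Pc = R·M2+t = (+0.07379, +0.03779, +1.19697); u = 553.3·(+0.07379)/1.19697 + 338.9 = 373.0075, v = 595.3·(+0.03779)/1.19697 + 250.9 = 269.6942
M3: Pc = R·M3+t = (-0.09245, +0.03367, +1.28889); u = 553.3·(-0.09245)/1.28889 + 338.9 = 299.2128, v = 595.3·(+0.03367)/1.28889 + 250.9 = 266.4515

c0=(271.32, 346.18) c1=(348.83, 356.31) c2=(373.01, 269.69) c3=(299.21, 266.45)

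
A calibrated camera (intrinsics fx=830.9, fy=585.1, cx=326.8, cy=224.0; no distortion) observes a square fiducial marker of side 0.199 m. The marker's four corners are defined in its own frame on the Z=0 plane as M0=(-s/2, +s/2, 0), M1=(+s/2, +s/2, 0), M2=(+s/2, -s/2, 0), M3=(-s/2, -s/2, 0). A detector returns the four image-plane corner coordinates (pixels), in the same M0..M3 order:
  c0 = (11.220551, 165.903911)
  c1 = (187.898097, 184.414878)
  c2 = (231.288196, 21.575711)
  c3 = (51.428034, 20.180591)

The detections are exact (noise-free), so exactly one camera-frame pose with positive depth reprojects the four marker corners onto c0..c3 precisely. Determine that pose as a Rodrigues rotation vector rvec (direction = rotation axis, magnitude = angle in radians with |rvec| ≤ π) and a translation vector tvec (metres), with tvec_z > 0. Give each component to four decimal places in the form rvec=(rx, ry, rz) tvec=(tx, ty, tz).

Intrinsics K: fx=830.9, fy=585.1, cx=326.8, cy=224.0
Marker side s = 0.199 m; corners in marker frame (Z=0):
  M0 = (-0.0995, +0.0995, 0)
  M1 = (+0.0995, +0.0995, 0)
  M2 = (+0.0995, -0.0995, 0)
  M3 = (-0.0995, -0.0995, 0)
Detected image corners:
  c0 = (11.220551, 165.903911) px
  c1 = (187.898097, 184.414878) px
  c2 = (231.288196, 21.575711) px
  c3 = (51.428034, 20.180591) px
Planar DLT: solve 8×8 A·h = b for H (H[2,2]=1):
  H  [+829.01562 -214.46795 +115.62156]
  H  [-4.54600 +768.94940 +97.43401]
  H  [-0.55488 -0.04039 +1.00000]
B = K⁻¹H; ‖b₁‖=1.352168, ‖b₂‖=1.352168; λ = 2/(‖b₁‖+‖b₂‖) = 0.739553, sign → tz>0 ⇒ λ=+0.739553
r₁ = λ·B[:,0] = (+0.89927,+0.15136,-0.41036); r₂ = λ·B[:,1] = (-0.17914,+0.98337,-0.02987)
r₃ = r₁×r₂ = (+0.39902,+0.10037,+0.91143); SVD([r₁ r₂ r₃]) → R = UVᵀ:
  R  [+0.89927 -0.17914 +0.39902]
  R  [+0.15136 +0.98337 +0.10037]
  R  [-0.41036 -0.02987 +0.91143]
t = (-0.18796, -0.15998, +0.73955) m
tr R = 2.794078; θ = arccos((tr R − 1)/2) = 0.457773 rad = 26.228°
axis k = ((R−Rᵀ)₃₂, (R−Rᵀ)₁₃, (R−Rᵀ)₂₁) / (2 sinθ) = (-0.147351, +0.915686, +0.373908)
rvec = θ·k = (-0.067454, +0.419176, +0.171165)

rvec=(-0.0675, 0.4192, 0.1712) tvec=(-0.1880, -0.1600, 0.7396)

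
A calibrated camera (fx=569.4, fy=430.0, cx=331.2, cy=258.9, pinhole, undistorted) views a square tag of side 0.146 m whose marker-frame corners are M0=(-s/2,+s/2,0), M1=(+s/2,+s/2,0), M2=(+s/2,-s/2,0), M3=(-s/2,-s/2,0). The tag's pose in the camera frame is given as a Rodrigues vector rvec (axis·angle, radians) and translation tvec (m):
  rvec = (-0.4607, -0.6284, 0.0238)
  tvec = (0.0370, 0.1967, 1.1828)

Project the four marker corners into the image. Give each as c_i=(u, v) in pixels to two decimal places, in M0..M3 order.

Intrinsics K: fx=569.4, fy=430.0, cx=331.2, cy=258.9
Marker side s = 0.146 m; corners in marker frame (Z=0):
  M0 = (-0.0730, +0.0730, 0)
  M1 = (+0.0730, +0.0730, 0)
  M2 = (+0.0730, -0.0730, 0)
  M3 = (-0.0730, -0.0730, 0)
rvec = (-0.4607, -0.6284, 0.0238), |rvec| = θ = 0.77955 rad = 44.665°
Rodrigues: sinθ=0.70296, 1−cosθ=0.28877; R = I + sinθ·[k]× + (1−cosθ)·[k]×²:
    [+0.81209 +0.11611 -0.57187]
    [+0.15903 +0.89888 +0.40833]
    [+0.56145 -0.42254 +0.71150]
t = (0.0370, 0.1967, 1.1828) m
M0: Pc = R·M0+t = (-0.01381, +0.25071, +1.11097); u = 569.4·(-0.01381)/1.11097 + 331.2 = 324.1238, v = 430.0·(+0.25071)/1.11097 + 258.9 = 355.9367
M1: Pc = R·M1+t = (+0.10476, +0.27393, +1.19294); u = 569.4·(+0.10476)/1.19294 + 331.2 = 381.2019, v = 430.0·(+0.27393)/1.19294 + 258.9 = 357.6381
M2: Pc = R·M2+t = (+0.08781, +0.14269, +1.25463); u = 569.4·(+0.08781)/1.25463 + 331.2 = 371.0500, v = 430.0·(+0.14269)/1.25463 + 258.9 = 307.8046
M3: Pc = R·M3+t = (-0.03076, +0.11947, +1.17266); u = 569.4·(-0.03076)/1.17266 + 331.2 = 316.2650, v = 430.0·(+0.11947)/1.17266 + 258.9 = 302.7093

c0=(324.12, 355.94) c1=(381.20, 357.64) c2=(371.05, 307.80) c3=(316.27, 302.71)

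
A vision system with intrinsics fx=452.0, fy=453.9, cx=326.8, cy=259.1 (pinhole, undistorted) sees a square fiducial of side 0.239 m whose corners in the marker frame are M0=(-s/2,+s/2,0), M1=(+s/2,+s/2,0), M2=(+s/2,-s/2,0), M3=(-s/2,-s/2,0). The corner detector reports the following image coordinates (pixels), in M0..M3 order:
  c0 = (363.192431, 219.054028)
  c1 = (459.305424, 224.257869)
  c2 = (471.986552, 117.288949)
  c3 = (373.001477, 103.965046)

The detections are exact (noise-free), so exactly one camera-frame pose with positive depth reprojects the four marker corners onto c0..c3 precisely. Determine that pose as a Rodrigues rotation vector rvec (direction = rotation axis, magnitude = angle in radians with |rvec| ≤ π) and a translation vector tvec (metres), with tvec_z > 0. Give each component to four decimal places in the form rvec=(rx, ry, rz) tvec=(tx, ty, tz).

Intrinsics K: fx=452.0, fy=453.9, cx=326.8, cy=259.1
Marker side s = 0.239 m; corners in marker frame (Z=0):
  M0 = (-0.1195, +0.1195, 0)
  M1 = (+0.1195, +0.1195, 0)
  M2 = (+0.1195, -0.1195, 0)
  M3 = (-0.1195, -0.1195, 0)
Detected image corners:
  c0 = (363.192431, 219.054028) px
  c1 = (459.305424, 224.257869) px
  c2 = (471.986552, 117.288949) px
  c3 = (373.001477, 103.965046) px
Planar DLT: solve 8×8 A·h = b for H (H[2,2]=1):
  H  [+530.14677 +18.16932 +418.47324]
  H  [+87.10632 +490.03847 +167.34484]
  H  [+0.29291 +0.15696 +1.00000]
B = K⁻¹H; ‖b₁‖=1.005062, ‖b₂‖=1.005062; λ = 2/(‖b₁‖+‖b₂‖) = 0.994963, sign → tz>0 ⇒ λ=+0.994963
r₁ = λ·B[:,0] = (+0.95628,+0.02458,+0.29143); r₂ = λ·B[:,1] = (-0.07291,+0.98504,+0.15616)
r₃ = r₁×r₂ = (-0.28323,-0.17059,+0.94376); SVD([r₁ r₂ r₃]) → R = UVᵀ:
  R  [+0.95628 -0.07291 -0.28323]
  R  [+0.02458 +0.98504 -0.17059]
  R  [+0.29143 +0.15616 +0.94376]
t = (+0.20180, -0.20113, +0.99496) m
tr R = 2.885071; θ = arccos((tr R − 1)/2) = 0.340657 rad = 19.518°
axis k = ((R−Rᵀ)₃₂, (R−Rᵀ)₁₃, (R−Rᵀ)₂₁) / (2 sinθ) = (+0.488991, -0.860000, +0.145904)
rvec = θ·k = (+0.166579, -0.292965, +0.049703)

rvec=(0.1666, -0.2930, 0.0497) tvec=(0.2018, -0.2011, 0.9950)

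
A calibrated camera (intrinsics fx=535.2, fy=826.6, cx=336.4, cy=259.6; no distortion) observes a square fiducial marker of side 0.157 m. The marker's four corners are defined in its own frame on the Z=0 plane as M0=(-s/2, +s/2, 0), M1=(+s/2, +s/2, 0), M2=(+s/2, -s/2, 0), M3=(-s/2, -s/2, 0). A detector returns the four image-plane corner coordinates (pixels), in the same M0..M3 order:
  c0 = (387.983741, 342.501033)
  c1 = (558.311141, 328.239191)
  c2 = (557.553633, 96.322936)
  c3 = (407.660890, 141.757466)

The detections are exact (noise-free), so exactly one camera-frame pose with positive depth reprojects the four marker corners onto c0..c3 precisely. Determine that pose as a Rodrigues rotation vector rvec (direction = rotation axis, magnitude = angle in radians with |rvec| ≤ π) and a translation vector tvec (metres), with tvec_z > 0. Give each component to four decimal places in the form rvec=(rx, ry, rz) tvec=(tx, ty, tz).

rvec=(-0.5142, 0.5823, 0.0447) tvec=(0.1305, -0.0241, 0.5164)

Intrinsics K: fx=535.2, fy=826.6, cx=336.4, cy=259.6
Marker side s = 0.157 m; corners in marker frame (Z=0):
  M0 = (-0.0785, +0.0785, 0)
  M1 = (+0.0785, +0.0785, 0)
  M2 = (+0.0785, -0.0785, 0)
  M3 = (-0.0785, -0.0785, 0)
Detected image corners:
  c0 = (387.983741, 342.501033) px
  c1 = (558.311141, 328.239191) px
  c2 = (557.553633, 96.322936) px
  c3 = (407.660890, 141.757466) px
Planar DLT: solve 8×8 A·h = b for H (H[2,2]=1):
  H  [+519.09136 -483.35604 +471.67602]
  H  [-432.87037 +1171.16440 +220.99830]
  H  [-1.03845 -0.87428 +1.00000]
B = K⁻¹H; ‖b₁‖=1.936568, ‖b₂‖=1.936568; λ = 2/(‖b₁‖+‖b₂‖) = 0.516378, sign → tz>0 ⇒ λ=+0.516378
r₁ = λ·B[:,0] = (+0.83788,-0.10201,-0.53623); r₂ = λ·B[:,1] = (-0.18259,+0.87341,-0.45146)
r₃ = r₁×r₂ = (+0.51440,+0.47618,+0.71319); SVD([r₁ r₂ r₃]) → R = UVᵀ:
  R  [+0.83788 -0.18259 +0.51440]
  R  [-0.10201 +0.87341 +0.47618]
  R  [-0.53623 -0.45146 +0.71319]
t = (+0.13052, -0.02411, +0.51638) m
tr R = 2.424486; θ = arccos((tr R − 1)/2) = 0.778108 rad = 44.582°
axis k = ((R−Rᵀ)₃₂, (R−Rᵀ)₁₃, (R−Rᵀ)₂₁) / (2 sinθ) = (-0.660774, +0.748387, +0.057403)
rvec = θ·k = (-0.514154, +0.582325, +0.044666)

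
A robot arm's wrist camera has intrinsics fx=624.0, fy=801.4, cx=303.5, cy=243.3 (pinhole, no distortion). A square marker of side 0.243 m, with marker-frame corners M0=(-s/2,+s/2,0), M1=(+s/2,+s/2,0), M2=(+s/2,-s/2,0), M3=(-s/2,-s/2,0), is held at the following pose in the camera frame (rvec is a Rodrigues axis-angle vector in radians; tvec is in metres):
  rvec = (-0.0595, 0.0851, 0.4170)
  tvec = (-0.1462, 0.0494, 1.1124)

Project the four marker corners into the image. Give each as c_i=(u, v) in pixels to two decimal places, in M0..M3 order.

c0=(132.70, 323.13) c1=(255.13, 396.20) c2=(311.34, 234.12) c3=(188.83, 164.99)

Intrinsics K: fx=624.0, fy=801.4, cx=303.5, cy=243.3
Marker side s = 0.243 m; corners in marker frame (Z=0):
  M0 = (-0.1215, +0.1215, 0)
  M1 = (+0.1215, +0.1215, 0)
  M2 = (+0.1215, -0.1215, 0)
  M3 = (-0.1215, -0.1215, 0)
rvec = (-0.0595, 0.0851, 0.4170), |rvec| = θ = 0.42973 rad = 24.622°
Rodrigues: sinθ=0.41663, 1−cosθ=0.09092; R = I + sinθ·[k]× + (1−cosθ)·[k]×²:
    [+0.91082 -0.40678 +0.07029]
    [+0.40179 +0.91264 +0.07516]
    [-0.09472 -0.04021 +0.99469]
t = (-0.1462, 0.0494, 1.1124) m
M0: Pc = R·M0+t = (-0.30629, +0.11147, +1.11902); u = 624.0·(-0.30629)/1.11902 + 303.5 = 132.7048, v = 801.4·(+0.11147)/1.11902 + 243.3 = 323.1294
M1: Pc = R·M1+t = (-0.08496, +0.20910, +1.09601); u = 624.0·(-0.08496)/1.09601 + 303.5 = 255.1296, v = 801.4·(+0.20910)/1.09601 + 243.3 = 396.1967
M2: Pc = R·M2+t = (+0.01389, -0.01267, +1.10578); u = 624.0·(+0.01389)/1.10578 + 303.5 = 311.3371, v = 801.4·(-0.01267)/1.10578 + 243.3 = 234.1186
M3: Pc = R·M3+t = (-0.20744, -0.11030, +1.12879); u = 624.0·(-0.20744)/1.12879 + 303.5 = 188.8260, v = 801.4·(-0.11030)/1.12879 + 243.3 = 164.9888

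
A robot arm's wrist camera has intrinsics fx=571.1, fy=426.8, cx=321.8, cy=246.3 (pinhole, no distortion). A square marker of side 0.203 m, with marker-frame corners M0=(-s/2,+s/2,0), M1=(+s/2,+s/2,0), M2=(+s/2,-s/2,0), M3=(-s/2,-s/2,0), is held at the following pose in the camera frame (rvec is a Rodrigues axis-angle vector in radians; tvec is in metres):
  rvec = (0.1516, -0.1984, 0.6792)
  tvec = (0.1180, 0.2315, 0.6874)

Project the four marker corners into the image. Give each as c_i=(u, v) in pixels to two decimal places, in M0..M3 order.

c0=(301.63, 403.84) c1=(425.66, 466.78) c2=(532.70, 376.86) c3=(413.46, 306.06)

Intrinsics K: fx=571.1, fy=426.8, cx=321.8, cy=246.3
Marker side s = 0.203 m; corners in marker frame (Z=0):
  M0 = (-0.1015, +0.1015, 0)
  M1 = (+0.1015, +0.1015, 0)
  M2 = (+0.1015, -0.1015, 0)
  M3 = (-0.1015, -0.1015, 0)
rvec = (0.1516, -0.1984, 0.6792), |rvec| = θ = 0.72364 rad = 41.462°
Rodrigues: sinθ=0.66212, 1−cosθ=0.25060; R = I + sinθ·[k]× + (1−cosθ)·[k]×²:
    [+0.76040 -0.63585 -0.13226]
    [+0.60706 +0.76824 -0.20320]
    [+0.23081 +0.07422 +0.97016]
t = (0.1180, 0.2315, 0.6874) m
M0: Pc = R·M0+t = (-0.02372, +0.24786, +0.67151); u = 571.1·(-0.02372)/0.67151 + 321.8 = 301.6276, v = 426.8·(+0.24786)/0.67151 + 246.3 = 403.8358
M1: Pc = R·M1+t = (+0.13064, +0.37109, +0.71836); u = 571.1·(+0.13064)/0.71836 + 321.8 = 425.6608, v = 426.8·(+0.37109)/0.71836 + 246.3 = 466.7775
M2: Pc = R·M2+t = (+0.25972, +0.21514, +0.70329); u = 571.1·(+0.25972)/0.70329 + 321.8 = 532.7014, v = 426.8·(+0.21514)/0.70329 + 246.3 = 376.8601
M3: Pc = R·M3+t = (+0.10536, +0.09191, +0.65644); u = 571.1·(+0.10536)/0.65644 + 321.8 = 413.4613, v = 426.8·(+0.09191)/0.65644 + 246.3 = 306.0558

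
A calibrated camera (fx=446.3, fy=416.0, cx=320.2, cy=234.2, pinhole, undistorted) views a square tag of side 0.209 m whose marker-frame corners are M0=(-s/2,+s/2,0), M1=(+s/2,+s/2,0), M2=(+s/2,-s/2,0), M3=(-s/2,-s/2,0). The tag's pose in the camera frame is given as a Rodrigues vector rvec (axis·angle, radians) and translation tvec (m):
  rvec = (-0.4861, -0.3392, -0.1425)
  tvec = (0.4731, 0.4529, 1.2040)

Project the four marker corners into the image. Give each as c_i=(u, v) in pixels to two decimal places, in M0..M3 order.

Intrinsics K: fx=446.3, fy=416.0, cx=320.2, cy=234.2
Marker side s = 0.209 m; corners in marker frame (Z=0):
  M0 = (-0.1045, +0.1045, 0)
  M1 = (+0.1045, +0.1045, 0)
  M2 = (+0.1045, -0.1045, 0)
  M3 = (-0.1045, -0.1045, 0)
rvec = (-0.4861, -0.3392, -0.1425), |rvec| = θ = 0.60964 rad = 34.930°
Rodrigues: sinθ=0.57257, 1−cosθ=0.18014; R = I + sinθ·[k]× + (1−cosθ)·[k]×²:
    [+0.93439 +0.21376 -0.28500]
    [-0.05392 +0.87562 +0.47997]
    [+0.35215 -0.43312 +0.82970]
t = (0.4731, 0.4529, 1.2040) m
M0: Pc = R·M0+t = (+0.39779, +0.55004, +1.12194); u = 446.3·(+0.39779)/1.12194 + 320.2 = 478.4397, v = 416.0·(+0.55004)/1.12194 + 234.2 = 438.1462
M1: Pc = R·M1+t = (+0.59308, +0.53877, +1.19554); u = 446.3·(+0.59308)/1.19554 + 320.2 = 541.5998, v = 416.0·(+0.53877)/1.19554 + 234.2 = 421.6700
M2: Pc = R·M2+t = (+0.54841, +0.35576, +1.28606); u = 446.3·(+0.54841)/1.28606 + 320.2 = 510.5127, v = 416.0·(+0.35576)/1.28606 + 234.2 = 349.2781
M3: Pc = R·M3+t = (+0.35312, +0.36703, +1.21246); u = 446.3·(+0.35312)/1.21246 + 320.2 = 450.1811, v = 416.0·(+0.36703)/1.21246 + 234.2 = 360.1299

c0=(478.44, 438.15) c1=(541.60, 421.67) c2=(510.51, 349.28) c3=(450.18, 360.13)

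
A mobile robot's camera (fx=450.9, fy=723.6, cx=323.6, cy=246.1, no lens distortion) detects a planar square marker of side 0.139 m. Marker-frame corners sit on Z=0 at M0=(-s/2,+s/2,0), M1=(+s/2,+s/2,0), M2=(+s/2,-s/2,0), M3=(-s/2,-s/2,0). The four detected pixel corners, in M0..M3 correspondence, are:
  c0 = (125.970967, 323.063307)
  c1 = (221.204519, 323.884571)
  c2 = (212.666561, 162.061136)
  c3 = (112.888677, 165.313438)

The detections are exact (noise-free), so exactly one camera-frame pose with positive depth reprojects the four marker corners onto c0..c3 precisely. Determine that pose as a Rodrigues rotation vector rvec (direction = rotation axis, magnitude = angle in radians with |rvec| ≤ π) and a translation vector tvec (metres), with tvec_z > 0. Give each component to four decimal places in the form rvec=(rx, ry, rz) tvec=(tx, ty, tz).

Intrinsics K: fx=450.9, fy=723.6, cx=323.6, cy=246.1
Marker side s = 0.139 m; corners in marker frame (Z=0):
  M0 = (-0.0695, +0.0695, 0)
  M1 = (+0.0695, +0.0695, 0)
  M2 = (+0.0695, -0.0695, 0)
  M3 = (-0.0695, -0.0695, 0)
Detected image corners:
  c0 = (125.970967, 323.063307) px
  c1 = (221.204519, 323.884571) px
  c2 = (212.666561, 162.061136) px
  c3 = (112.888677, 165.313438) px
Planar DLT: solve 8×8 A·h = b for H (H[2,2]=1):
  H  [+670.68477 +137.73594 +167.70387]
  H  [-52.39923 +1235.91117 +245.56123]
  H  [-0.18071 +0.35533 +1.00000]
B = K⁻¹H; ‖b₁‖=1.627226, ‖b₂‖=1.627226; λ = 2/(‖b₁‖+‖b₂‖) = 0.614543, sign → tz>0 ⇒ λ=+0.614543
r₁ = λ·B[:,0] = (+0.99379,-0.00673,-0.11105); r₂ = λ·B[:,1] = (+0.03101,+0.97537,+0.21836)
r₃ = r₁×r₂ = (+0.10685,-0.22045,+0.96953); SVD([r₁ r₂ r₃]) → R = UVᵀ:
  R  [+0.99379 +0.03101 +0.10685]
  R  [-0.00673 +0.97537 -0.22045]
  R  [-0.11105 +0.21836 +0.96953]
t = (-0.21247, -0.00046, +0.61454) m
tr R = 2.938695; θ = arccos((tr R − 1)/2) = 0.248236 rad = 14.223°
axis k = ((R−Rᵀ)₃₂, (R−Rᵀ)₁₃, (R−Rᵀ)₂₁) / (2 sinθ) = (+0.893011, +0.443432, -0.076807)
rvec = θ·k = (+0.221678, +0.110076, -0.019066)

rvec=(0.2217, 0.1101, -0.0191) tvec=(-0.2125, -0.0005, 0.6145)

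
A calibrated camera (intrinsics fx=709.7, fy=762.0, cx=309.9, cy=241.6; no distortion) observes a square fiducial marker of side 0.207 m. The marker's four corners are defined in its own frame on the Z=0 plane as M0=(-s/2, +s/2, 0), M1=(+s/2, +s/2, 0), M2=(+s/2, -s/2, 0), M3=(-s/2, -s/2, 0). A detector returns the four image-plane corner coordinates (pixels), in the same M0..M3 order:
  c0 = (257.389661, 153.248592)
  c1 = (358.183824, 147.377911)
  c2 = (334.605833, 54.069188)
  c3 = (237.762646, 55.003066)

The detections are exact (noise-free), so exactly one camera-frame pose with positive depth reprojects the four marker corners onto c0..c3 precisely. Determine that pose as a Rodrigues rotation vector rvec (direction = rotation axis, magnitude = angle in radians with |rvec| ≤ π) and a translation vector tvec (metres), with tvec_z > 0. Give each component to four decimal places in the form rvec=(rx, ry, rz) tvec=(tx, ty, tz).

rvec=(-0.3875, -0.3217, -0.1595) tvec=(-0.0236, -0.2585, 1.4029)

Intrinsics K: fx=709.7, fy=762.0, cx=309.9, cy=241.6
Marker side s = 0.207 m; corners in marker frame (Z=0):
  M0 = (-0.1035, +0.1035, 0)
  M1 = (+0.1035, +0.1035, 0)
  M2 = (+0.1035, -0.1035, 0)
  M3 = (-0.1035, -0.1035, 0)
Detected image corners:
  c0 = (257.389661, 153.248592) px
  c1 = (358.183824, 147.377911) px
  c2 = (334.605833, 54.069188) px
  c3 = (237.762646, 55.003066) px
Planar DLT: solve 8×8 A·h = b for H (H[2,2]=1):
  H  [+548.50222 +31.63464 +297.93961]
  H  [+8.47779 +437.23144 +101.16469]
  H  [+0.24028 -0.24568 +1.00000]
B = K⁻¹H; ‖b₁‖=0.712822, ‖b₂‖=0.712822; λ = 2/(‖b₁‖+‖b₂‖) = 1.402875, sign → tz>0 ⇒ λ=+1.402875
r₁ = λ·B[:,0] = (+0.93704,-0.09127,+0.33708); r₂ = λ·B[:,1] = (+0.21303,+0.91424,-0.34465)
r₃ = r₁×r₂ = (-0.27672,+0.39476,+0.87612); SVD([r₁ r₂ r₃]) → R = UVᵀ:
  R  [+0.93704 +0.21303 -0.27672]
  R  [-0.09127 +0.91424 +0.39476]
  R  [+0.33708 -0.34465 +0.87612]
t = (-0.02364, -0.25855, +1.40287) m
tr R = 2.727399; θ = arccos((tr R − 1)/2) = 0.528232 rad = 30.265°
axis k = ((R−Rᵀ)₃₂, (R−Rᵀ)₁₃, (R−Rᵀ)₂₁) / (2 sinθ) = (-0.733540, -0.608923, -0.301879)
rvec = θ·k = (-0.387479, -0.321653, -0.159462)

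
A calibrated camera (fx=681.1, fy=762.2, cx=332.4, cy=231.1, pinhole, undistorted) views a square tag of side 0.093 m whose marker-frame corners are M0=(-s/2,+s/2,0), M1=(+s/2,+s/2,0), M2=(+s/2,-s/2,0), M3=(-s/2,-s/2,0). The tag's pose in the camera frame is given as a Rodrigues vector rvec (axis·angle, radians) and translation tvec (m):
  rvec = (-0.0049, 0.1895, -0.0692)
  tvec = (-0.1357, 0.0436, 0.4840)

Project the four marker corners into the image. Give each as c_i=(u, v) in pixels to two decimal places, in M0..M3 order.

Intrinsics K: fx=681.1, fy=762.2, cx=332.4, cy=231.1
Marker side s = 0.093 m; corners in marker frame (Z=0):
  M0 = (-0.0465, +0.0465, 0)
  M1 = (+0.0465, +0.0465, 0)
  M2 = (+0.0465, -0.0465, 0)
  M3 = (-0.0465, -0.0465, 0)
rvec = (-0.0049, 0.1895, -0.0692), |rvec| = θ = 0.20180 rad = 11.562°
Rodrigues: sinθ=0.20043, 1−cosθ=0.02029; R = I + sinθ·[k]× + (1−cosθ)·[k]×²:
    [+0.97972 +0.06827 +0.18839]
    [-0.06919 +0.99760 -0.00167]
    [-0.18805 -0.01140 +0.98209]
t = (-0.1357, 0.0436, 0.4840) m
M0: Pc = R·M0+t = (-0.17808, +0.09321, +0.49221); u = 681.1·(-0.17808)/0.49221 + 332.4 = 85.9788, v = 762.2·(+0.09321)/0.49221 + 231.1 = 375.4307
M1: Pc = R·M1+t = (-0.08697, +0.08677, +0.47473); u = 681.1·(-0.08697)/0.47473 + 332.4 = 207.6242, v = 762.2·(+0.08677)/0.47473 + 231.1 = 370.4159
M2: Pc = R·M2+t = (-0.09332, -0.00601, +0.47579); u = 681.1·(-0.09332)/0.47579 + 332.4 = 198.8135, v = 762.2·(-0.00601)/0.47579 + 231.1 = 221.4785
M3: Pc = R·M3+t = (-0.18443, +0.00043, +0.49327); u = 681.1·(-0.18443)/0.49327 + 332.4 = 77.7420, v = 762.2·(+0.00043)/0.49327 + 231.1 = 231.7629

c0=(85.98, 375.43) c1=(207.62, 370.42) c2=(198.81, 221.48) c3=(77.74, 231.76)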